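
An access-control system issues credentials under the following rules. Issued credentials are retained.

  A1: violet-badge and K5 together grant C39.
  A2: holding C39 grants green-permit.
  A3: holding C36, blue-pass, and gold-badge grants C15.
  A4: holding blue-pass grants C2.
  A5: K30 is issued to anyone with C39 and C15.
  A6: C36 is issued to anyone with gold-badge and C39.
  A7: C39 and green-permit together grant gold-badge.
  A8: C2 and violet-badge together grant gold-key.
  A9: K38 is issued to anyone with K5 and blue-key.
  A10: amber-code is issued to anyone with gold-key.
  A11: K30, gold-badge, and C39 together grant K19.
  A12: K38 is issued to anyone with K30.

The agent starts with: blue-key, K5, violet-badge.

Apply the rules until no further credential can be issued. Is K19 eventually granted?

No

K19 would need K30, gold-badge, and C39 (A11), but K30 is never granted.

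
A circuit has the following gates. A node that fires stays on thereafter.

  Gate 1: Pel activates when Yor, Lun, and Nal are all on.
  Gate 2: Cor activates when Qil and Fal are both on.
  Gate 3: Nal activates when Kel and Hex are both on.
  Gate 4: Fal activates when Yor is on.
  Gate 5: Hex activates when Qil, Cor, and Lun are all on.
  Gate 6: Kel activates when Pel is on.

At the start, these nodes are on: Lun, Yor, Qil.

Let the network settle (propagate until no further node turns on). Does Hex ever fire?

Yes

Yor is on, so Fal activates (Gate 4).
Gate 2: Qil and Fal on → Cor on.
Gate 5: Qil, Cor, and Lun on → Hex on.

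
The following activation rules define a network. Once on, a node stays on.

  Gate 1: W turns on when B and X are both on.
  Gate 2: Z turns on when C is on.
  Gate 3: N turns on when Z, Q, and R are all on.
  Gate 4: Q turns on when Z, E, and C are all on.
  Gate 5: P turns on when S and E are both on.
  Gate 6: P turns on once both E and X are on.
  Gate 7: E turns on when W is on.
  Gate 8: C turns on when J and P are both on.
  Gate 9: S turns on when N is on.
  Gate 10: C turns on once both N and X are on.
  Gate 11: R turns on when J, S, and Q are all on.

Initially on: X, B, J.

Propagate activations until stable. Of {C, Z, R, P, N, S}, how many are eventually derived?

B and X are on, so W turns on (Gate 1).
W is on, so E turns on (Gate 7).
E and X are on, so P turns on (Gate 6).
J and P are on, so C turns on (Gate 8).
Gate 2: C on → Z on.
C: reached.
Z: reached.
R would need J, S, and Q (Gate 11), but S never turns on.
P: reached.
N would need Z, Q, and R (Gate 3), but R never turns on.
S would need N (Gate 9), but N never turns on.
Reached: C, Z, and P — 3 of the 6.

3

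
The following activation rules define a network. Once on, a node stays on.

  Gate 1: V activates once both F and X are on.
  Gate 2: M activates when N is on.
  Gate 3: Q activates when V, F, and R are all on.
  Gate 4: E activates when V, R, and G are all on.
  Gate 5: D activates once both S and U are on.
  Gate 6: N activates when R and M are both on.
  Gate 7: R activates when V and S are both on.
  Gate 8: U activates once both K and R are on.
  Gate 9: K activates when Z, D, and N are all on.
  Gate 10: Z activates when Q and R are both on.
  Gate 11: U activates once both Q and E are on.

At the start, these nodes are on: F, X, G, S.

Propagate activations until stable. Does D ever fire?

Yes

F and X are on, so V activates (Gate 1).
Gate 7: V and S on → R on.
Gate 4: V, R, and G on → E on.
Gate 3: V, F, and R on → Q on.
Gate 11: Q and E on → U on.
S and U are on, so D activates (Gate 5).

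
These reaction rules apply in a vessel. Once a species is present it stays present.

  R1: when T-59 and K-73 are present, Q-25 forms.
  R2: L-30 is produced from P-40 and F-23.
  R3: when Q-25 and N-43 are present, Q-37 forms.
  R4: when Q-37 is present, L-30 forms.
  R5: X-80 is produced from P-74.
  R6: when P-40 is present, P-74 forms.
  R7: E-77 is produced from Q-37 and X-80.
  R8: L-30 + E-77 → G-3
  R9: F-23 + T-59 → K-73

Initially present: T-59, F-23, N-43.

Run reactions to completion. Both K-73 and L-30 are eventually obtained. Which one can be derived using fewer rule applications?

K-73: F-23 and T-59 present → K-73 forms (R9). [1 rule application]
L-30: F-23 and T-59 present → K-73 forms (R9). T-59 and K-73 present → Q-25 forms (R1). Q-25 and N-43 present → Q-37 forms (R3). Q-37 present → L-30 forms (R4). [4 rule applications]
K-73 needs fewer.

K-73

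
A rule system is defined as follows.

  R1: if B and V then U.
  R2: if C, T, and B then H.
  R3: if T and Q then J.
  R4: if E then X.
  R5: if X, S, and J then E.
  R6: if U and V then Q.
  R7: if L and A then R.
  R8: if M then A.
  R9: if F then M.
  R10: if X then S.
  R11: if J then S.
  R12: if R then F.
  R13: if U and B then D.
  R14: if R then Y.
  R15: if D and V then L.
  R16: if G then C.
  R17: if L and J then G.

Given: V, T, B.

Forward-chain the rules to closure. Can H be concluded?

From B and V, R1 gives U.
U and V hold, so Q follows (R6).
U and B hold, so D follows (R13).
From T and Q, R3 gives J.
From D and V, R15 gives L.
L and J hold, so G follows (R17).
G holds, so C follows (R16).
C, T, and B hold, so H follows (R2).

Yes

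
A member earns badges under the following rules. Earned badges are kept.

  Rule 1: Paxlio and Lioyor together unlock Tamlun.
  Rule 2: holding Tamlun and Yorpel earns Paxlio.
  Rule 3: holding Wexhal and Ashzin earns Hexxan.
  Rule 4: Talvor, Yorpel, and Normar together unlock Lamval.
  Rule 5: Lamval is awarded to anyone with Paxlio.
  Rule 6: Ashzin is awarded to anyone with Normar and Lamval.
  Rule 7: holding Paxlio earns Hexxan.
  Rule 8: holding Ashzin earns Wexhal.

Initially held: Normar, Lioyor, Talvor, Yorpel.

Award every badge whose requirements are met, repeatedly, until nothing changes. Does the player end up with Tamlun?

Tamlun would need Paxlio and Lioyor (Rule 1), but Paxlio is never earned.

No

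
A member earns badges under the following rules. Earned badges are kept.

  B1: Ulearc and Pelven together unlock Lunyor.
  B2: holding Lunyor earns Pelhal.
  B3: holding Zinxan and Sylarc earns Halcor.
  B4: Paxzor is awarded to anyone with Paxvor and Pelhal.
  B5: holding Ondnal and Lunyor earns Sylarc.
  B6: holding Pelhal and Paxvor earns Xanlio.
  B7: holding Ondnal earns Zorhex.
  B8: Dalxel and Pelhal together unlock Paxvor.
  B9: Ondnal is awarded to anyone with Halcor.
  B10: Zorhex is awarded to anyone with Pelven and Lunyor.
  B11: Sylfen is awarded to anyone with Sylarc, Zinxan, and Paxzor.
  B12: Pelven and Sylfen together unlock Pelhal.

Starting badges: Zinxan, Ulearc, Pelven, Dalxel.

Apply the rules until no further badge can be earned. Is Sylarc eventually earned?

Sylarc would need Ondnal and Lunyor (B5), but Ondnal is never earned.

No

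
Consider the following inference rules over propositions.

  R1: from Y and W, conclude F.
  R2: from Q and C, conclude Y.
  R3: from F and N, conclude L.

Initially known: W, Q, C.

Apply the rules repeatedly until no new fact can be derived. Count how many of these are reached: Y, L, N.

1

From Q and C, R2 gives Y.
Y: reached.
L would need F and N (R3), but N is never established.
No rule produces N, and it is not given.
Reached: Y — 1 of the 3.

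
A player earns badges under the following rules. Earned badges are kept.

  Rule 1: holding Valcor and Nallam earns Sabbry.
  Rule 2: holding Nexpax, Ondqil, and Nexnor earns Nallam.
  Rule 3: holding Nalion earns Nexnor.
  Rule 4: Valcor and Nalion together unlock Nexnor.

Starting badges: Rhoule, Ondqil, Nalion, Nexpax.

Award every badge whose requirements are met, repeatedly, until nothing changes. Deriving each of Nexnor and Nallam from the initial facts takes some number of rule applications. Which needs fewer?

Nexnor

Nexnor: With Nalion, Nexnor is earned (Rule 3). [1 rule application]
Nallam: With Nalion, Nexnor is earned (Rule 3). With Nexpax, Ondqil, and Nexnor, Nallam is earned (Rule 2). [2 rule applications]
Nexnor needs fewer.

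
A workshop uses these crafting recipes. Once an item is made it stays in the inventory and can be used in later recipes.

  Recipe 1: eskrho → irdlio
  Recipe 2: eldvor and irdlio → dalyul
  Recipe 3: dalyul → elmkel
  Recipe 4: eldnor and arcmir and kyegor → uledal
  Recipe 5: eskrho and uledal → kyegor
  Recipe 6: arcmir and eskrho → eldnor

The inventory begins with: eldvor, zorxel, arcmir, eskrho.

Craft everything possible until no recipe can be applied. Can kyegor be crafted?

No

kyegor would need eskrho and uledal (Recipe 5), but uledal is never obtained.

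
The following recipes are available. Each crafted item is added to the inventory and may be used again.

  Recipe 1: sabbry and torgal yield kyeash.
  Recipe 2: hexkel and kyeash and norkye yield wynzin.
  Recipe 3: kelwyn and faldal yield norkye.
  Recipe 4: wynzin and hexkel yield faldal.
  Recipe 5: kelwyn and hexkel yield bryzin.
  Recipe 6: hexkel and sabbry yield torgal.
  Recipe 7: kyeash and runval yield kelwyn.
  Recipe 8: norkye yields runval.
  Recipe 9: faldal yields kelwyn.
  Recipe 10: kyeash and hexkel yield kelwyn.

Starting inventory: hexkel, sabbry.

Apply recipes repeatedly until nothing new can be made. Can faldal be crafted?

faldal would need wynzin and hexkel (Recipe 4), but wynzin is never obtained.

No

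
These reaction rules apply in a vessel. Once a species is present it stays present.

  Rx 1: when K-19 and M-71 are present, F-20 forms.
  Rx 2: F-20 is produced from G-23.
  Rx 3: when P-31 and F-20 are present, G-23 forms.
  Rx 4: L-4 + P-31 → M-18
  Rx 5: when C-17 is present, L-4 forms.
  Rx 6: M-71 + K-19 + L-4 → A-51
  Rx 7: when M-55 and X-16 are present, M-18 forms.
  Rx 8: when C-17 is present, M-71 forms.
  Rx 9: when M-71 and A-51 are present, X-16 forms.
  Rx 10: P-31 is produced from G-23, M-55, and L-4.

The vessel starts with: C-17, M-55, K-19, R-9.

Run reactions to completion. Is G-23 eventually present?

No

G-23 would need P-31 and F-20 (Rx 3), but P-31 never forms.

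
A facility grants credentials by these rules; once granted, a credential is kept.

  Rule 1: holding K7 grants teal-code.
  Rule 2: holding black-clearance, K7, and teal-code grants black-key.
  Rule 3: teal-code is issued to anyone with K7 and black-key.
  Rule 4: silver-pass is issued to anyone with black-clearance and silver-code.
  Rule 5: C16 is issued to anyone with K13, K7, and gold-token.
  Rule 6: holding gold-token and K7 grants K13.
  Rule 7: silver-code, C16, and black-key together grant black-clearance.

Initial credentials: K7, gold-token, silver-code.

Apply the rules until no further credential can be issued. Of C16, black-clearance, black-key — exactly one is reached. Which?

C16

Holding gold-token and K7 grants K13 (Rule 6).
Holding K13, K7, and gold-token grants C16 (Rule 5).
black-clearance would need silver-code, C16, and black-key (Rule 7), but black-key is never granted. black-key would need black-clearance, K7, and teal-code (Rule 2), but black-clearance is never granted.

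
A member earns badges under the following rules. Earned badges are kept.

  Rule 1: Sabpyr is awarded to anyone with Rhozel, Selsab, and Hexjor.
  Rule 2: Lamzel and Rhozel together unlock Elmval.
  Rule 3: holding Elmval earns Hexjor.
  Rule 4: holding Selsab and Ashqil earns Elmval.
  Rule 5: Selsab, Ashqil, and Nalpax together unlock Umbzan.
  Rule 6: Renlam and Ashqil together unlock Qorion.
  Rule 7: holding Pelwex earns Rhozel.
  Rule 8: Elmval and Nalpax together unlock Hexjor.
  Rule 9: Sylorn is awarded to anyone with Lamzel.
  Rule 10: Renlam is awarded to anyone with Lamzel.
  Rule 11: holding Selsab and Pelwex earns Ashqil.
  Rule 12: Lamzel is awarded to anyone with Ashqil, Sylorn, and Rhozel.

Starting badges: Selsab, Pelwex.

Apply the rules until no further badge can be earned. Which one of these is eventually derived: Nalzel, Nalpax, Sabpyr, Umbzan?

Sabpyr

With Selsab and Pelwex, Ashqil is earned (Rule 11).
With Pelwex, Rhozel is earned (Rule 7).
With Selsab and Ashqil, Elmval is earned (Rule 4).
With Elmval, Hexjor is earned (Rule 3).
With Rhozel, Selsab, and Hexjor, Sabpyr is earned (Rule 1).
No rule produces Nalzel, and it is not given. Umbzan would need Selsab, Ashqil, and Nalpax (Rule 5), but Nalpax is never earned. No rule produces Nalpax, and it is not given.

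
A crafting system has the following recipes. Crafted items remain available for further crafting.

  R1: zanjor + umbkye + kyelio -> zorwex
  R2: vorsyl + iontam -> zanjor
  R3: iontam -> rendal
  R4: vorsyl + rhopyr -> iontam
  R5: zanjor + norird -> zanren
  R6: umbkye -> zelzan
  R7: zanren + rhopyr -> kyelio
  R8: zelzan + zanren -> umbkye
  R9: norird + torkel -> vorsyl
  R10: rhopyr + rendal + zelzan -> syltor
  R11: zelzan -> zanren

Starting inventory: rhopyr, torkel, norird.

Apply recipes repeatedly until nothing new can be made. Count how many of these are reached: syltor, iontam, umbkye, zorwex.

1

Using R9, norird and torkel make vorsyl.
Using R4, vorsyl and rhopyr make iontam.
syltor would need rhopyr, rendal, and zelzan (R10), but zelzan is never obtained.
iontam: reached.
umbkye would need zelzan and zanren (R8), but zelzan is never obtained.
zorwex would need zanjor, umbkye, and kyelio (R1), but umbkye is never obtained.
Reached: iontam — 1 of the 4.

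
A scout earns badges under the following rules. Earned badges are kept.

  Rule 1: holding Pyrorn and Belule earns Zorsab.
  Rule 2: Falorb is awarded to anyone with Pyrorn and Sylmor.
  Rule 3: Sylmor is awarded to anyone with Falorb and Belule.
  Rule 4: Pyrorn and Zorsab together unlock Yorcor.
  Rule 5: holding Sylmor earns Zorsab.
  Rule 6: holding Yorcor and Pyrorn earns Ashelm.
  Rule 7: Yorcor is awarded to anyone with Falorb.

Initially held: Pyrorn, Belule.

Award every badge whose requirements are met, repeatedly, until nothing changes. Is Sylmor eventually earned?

No

Sylmor would need Falorb and Belule (Rule 3), but Falorb is never earned.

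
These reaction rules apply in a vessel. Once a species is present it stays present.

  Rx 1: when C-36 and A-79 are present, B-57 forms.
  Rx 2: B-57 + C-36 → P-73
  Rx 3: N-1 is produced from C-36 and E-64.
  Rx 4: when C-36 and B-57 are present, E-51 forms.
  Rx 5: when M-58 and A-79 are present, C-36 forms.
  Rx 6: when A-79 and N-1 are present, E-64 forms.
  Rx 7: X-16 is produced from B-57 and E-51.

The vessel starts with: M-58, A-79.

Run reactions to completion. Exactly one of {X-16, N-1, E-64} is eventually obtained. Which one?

M-58 and A-79 present → C-36 forms (Rx 5).
C-36 and A-79 present → B-57 forms (Rx 1).
C-36 and B-57 present → E-51 forms (Rx 4).
B-57 and E-51 present → X-16 forms (Rx 7).
E-64 would need A-79 and N-1 (Rx 6), but N-1 never forms. N-1 would need C-36 and E-64 (Rx 3), but E-64 never forms.

X-16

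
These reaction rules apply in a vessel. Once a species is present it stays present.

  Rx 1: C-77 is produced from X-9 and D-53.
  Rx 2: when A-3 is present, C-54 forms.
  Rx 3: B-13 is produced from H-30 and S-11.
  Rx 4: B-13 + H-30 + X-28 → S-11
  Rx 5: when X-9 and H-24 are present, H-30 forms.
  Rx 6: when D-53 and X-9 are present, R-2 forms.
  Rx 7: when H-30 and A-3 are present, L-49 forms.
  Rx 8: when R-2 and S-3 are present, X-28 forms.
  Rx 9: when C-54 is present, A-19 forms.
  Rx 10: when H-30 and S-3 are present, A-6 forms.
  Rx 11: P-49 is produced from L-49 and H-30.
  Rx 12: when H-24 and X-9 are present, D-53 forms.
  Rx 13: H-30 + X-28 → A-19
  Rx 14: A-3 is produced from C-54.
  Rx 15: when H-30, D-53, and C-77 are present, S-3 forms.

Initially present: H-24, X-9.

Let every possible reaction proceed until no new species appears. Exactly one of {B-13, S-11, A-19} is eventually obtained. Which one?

A-19

H-24 and X-9 present → D-53 forms (Rx 12).
X-9 and H-24 present → H-30 forms (Rx 5).
X-9 and D-53 present → C-77 forms (Rx 1).
D-53 and X-9 present → R-2 forms (Rx 6).
H-30, D-53, and C-77 present → S-3 forms (Rx 15).
R-2 and S-3 present → X-28 forms (Rx 8).
H-30 and X-28 present → A-19 forms (Rx 13).
B-13 would need H-30 and S-11 (Rx 3), but S-11 never forms. S-11 would need B-13, H-30, and X-28 (Rx 4), but B-13 never forms.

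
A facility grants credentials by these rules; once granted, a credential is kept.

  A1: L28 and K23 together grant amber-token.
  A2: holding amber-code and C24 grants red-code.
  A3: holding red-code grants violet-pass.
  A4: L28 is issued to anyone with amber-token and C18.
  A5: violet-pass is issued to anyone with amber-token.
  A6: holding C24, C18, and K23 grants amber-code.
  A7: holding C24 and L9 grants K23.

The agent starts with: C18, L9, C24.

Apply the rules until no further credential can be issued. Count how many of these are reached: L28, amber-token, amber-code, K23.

Holding C24 and L9 grants K23 (A7).
Holding C24, C18, and K23 grants amber-code (A6).
L28 would need amber-token and C18 (A4), but amber-token is never granted.
amber-token would need L28 and K23 (A1), but L28 is never granted.
amber-code: reached.
K23: reached.
Reached: amber-code and K23 — 2 of the 4.

2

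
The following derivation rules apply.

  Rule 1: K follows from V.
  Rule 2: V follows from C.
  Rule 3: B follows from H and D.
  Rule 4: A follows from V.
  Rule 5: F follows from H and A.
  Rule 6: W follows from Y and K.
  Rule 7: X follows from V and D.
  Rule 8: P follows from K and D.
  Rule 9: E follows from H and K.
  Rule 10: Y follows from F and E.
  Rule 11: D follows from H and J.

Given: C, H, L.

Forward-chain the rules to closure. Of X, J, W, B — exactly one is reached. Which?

W

C holds, so V follows (Rule 2).
V holds, so K follows (Rule 1).
V holds, so A follows (Rule 4).
H and K hold, so E follows (Rule 9).
H and A hold, so F follows (Rule 5).
F and E hold, so Y follows (Rule 10).
Y and K hold, so W follows (Rule 6).
X would need V and D (Rule 7), but D is never established. B would need H and D (Rule 3), but D is never established. No rule produces J, and it is not given.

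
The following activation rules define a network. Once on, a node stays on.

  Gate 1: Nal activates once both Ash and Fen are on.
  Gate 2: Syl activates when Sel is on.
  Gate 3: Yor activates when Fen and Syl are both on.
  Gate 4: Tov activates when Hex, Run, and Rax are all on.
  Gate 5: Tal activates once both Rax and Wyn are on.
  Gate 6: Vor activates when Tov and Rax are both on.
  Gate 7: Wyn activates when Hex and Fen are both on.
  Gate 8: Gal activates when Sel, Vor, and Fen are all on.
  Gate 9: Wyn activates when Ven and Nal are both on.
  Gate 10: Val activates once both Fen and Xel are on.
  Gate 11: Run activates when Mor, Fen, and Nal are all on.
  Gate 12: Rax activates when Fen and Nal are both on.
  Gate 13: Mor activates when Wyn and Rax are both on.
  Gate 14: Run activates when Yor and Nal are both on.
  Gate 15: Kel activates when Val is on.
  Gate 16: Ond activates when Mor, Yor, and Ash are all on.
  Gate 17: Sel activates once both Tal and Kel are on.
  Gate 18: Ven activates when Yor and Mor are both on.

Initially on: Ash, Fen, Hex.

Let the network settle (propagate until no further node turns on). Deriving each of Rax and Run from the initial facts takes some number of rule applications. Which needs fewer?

Rax

Rax: Ash and Fen are on, so Nal activates (Gate 1). Fen and Nal are on, so Rax activates (Gate 12). [2 rule applications]
Run: Gate 7: Hex and Fen on → Wyn on. Ash and Fen are on, so Nal activates (Gate 1). Gate 12: Fen and Nal on → Rax on. Gate 13: Wyn and Rax on → Mor on. Gate 11: Mor, Fen, and Nal on → Run on. [5 rule applications]
Rax needs fewer.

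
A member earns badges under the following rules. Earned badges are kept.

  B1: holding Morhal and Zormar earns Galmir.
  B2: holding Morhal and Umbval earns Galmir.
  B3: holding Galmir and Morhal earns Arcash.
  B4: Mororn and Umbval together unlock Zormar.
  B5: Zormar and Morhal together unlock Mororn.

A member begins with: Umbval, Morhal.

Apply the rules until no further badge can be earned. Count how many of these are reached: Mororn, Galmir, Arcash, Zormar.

2

With Morhal and Umbval, Galmir is earned (B2).
With Galmir and Morhal, Arcash is earned (B3).
Mororn would need Zormar and Morhal (B5), but Zormar is never earned.
Galmir: reached.
Arcash: reached.
Zormar would need Mororn and Umbval (B4), but Mororn is never earned.
Reached: Galmir and Arcash — 2 of the 4.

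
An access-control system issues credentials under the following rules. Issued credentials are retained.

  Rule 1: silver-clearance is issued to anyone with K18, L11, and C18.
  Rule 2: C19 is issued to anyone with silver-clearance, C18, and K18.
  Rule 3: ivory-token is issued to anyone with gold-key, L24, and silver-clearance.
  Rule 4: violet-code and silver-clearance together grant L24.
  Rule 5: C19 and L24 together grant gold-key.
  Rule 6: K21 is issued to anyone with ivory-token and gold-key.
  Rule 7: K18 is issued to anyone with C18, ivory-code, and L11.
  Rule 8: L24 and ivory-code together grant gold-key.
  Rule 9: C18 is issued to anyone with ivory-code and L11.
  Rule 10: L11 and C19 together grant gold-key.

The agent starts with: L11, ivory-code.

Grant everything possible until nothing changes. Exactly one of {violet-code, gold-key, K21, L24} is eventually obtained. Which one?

Holding ivory-code and L11 grants C18 (Rule 9).
Holding C18, ivory-code, and L11 grants K18 (Rule 7).
Holding K18, L11, and C18 grants silver-clearance (Rule 1).
Holding silver-clearance, C18, and K18 grants C19 (Rule 2).
Holding L11 and C19 grants gold-key (Rule 10).
No rule produces violet-code, and it is not given. L24 would need violet-code and silver-clearance (Rule 4), but violet-code is never granted. K21 would need ivory-token and gold-key (Rule 6), but ivory-token is never granted.

gold-key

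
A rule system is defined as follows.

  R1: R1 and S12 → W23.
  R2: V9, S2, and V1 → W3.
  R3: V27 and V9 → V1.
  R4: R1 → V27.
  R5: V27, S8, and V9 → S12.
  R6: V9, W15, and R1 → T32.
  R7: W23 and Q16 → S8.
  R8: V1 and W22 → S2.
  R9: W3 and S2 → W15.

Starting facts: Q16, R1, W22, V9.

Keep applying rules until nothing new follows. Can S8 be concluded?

No

S8 would need W23 and Q16 (R7), but W23 is never established.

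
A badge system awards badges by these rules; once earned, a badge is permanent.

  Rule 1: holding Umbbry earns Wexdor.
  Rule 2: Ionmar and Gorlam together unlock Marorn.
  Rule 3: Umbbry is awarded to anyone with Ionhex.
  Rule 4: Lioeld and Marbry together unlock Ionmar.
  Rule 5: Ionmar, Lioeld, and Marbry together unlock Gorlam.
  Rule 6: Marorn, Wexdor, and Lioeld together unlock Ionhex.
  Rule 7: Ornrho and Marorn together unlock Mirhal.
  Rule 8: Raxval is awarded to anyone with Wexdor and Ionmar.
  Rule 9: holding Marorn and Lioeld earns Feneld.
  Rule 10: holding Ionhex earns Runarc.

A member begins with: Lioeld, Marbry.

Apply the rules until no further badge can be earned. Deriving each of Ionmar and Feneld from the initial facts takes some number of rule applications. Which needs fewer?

Ionmar: With Lioeld and Marbry, Ionmar is earned (Rule 4). [1 rule application]
Feneld: With Lioeld and Marbry, Ionmar is earned (Rule 4). With Ionmar, Lioeld, and Marbry, Gorlam is earned (Rule 5). With Ionmar and Gorlam, Marorn is earned (Rule 2). With Marorn and Lioeld, Feneld is earned (Rule 9). [4 rule applications]
Ionmar needs fewer.

Ionmar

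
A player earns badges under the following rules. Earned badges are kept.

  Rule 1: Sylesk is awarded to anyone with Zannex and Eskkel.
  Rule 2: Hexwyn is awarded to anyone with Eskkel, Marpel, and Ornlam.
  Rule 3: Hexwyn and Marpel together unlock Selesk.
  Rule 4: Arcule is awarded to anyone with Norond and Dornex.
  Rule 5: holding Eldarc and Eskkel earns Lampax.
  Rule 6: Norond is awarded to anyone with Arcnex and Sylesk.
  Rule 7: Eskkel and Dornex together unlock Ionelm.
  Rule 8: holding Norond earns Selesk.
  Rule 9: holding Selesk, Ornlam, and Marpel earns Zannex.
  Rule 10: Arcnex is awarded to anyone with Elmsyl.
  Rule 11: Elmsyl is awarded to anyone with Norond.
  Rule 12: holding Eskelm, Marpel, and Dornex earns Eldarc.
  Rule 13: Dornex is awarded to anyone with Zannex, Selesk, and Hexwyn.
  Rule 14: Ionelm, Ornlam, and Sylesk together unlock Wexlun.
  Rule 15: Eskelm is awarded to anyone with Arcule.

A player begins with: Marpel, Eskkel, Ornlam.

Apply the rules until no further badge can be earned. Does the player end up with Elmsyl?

Elmsyl would need Norond (Rule 11), but Norond is never earned.

No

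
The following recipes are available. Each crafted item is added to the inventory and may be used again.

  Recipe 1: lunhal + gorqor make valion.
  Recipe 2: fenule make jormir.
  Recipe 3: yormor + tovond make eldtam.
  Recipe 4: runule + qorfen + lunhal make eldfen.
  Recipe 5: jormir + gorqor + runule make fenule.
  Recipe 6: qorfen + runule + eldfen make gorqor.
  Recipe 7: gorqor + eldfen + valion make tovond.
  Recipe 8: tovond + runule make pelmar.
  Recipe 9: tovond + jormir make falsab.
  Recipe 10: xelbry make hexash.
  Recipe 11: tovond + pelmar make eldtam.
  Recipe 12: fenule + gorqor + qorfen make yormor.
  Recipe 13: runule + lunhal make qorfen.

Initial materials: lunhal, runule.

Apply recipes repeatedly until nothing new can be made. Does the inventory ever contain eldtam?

Yes

Using Recipe 13, runule and lunhal make qorfen.
runule + qorfen + lunhal → eldfen (Recipe 4).
qorfen + runule + eldfen → gorqor (Recipe 6).
Using Recipe 1, lunhal and gorqor make valion.
Using Recipe 7, gorqor, eldfen, and valion make tovond.
Using Recipe 8, tovond and runule make pelmar.
tovond + pelmar → eldtam (Recipe 11).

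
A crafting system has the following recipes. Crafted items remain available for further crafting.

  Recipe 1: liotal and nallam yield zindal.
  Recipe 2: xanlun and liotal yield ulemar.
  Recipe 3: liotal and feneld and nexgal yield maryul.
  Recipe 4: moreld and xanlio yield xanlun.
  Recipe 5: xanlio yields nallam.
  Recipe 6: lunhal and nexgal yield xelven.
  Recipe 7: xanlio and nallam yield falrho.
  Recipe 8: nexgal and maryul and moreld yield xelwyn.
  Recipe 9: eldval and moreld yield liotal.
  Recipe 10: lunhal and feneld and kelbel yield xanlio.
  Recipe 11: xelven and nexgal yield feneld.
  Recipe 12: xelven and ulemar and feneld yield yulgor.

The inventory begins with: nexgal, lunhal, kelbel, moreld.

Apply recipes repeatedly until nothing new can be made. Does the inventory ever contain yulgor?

yulgor would need xelven, ulemar, and feneld (Recipe 12), but ulemar is never obtained.

No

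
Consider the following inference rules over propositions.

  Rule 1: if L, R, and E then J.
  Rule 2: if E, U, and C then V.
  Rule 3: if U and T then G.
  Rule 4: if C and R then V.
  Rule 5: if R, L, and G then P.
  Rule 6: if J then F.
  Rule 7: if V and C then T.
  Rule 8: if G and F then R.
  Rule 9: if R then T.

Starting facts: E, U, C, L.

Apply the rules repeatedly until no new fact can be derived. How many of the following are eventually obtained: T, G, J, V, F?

From E, U, and C, Rule 2 gives V.
From V and C, Rule 7 gives T.
U and T hold, so G follows (Rule 3).
T: reached.
G: reached.
J would need L, R, and E (Rule 1), but R is never established.
V: reached.
F would need J (Rule 6), but J is never established.
Reached: T, G, and V — 3 of the 5.

3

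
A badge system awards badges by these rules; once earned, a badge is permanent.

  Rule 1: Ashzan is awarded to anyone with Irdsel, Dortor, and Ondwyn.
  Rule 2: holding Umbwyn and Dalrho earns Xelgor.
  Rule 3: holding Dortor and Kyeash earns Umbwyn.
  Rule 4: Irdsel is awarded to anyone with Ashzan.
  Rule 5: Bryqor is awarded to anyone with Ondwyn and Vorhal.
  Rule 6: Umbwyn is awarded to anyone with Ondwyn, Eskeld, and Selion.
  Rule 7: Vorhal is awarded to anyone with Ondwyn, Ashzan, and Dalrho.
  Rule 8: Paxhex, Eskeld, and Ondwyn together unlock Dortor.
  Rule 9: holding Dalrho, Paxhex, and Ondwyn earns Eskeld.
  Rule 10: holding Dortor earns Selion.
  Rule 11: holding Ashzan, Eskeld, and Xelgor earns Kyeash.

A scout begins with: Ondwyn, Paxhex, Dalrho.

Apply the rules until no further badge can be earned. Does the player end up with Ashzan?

Ashzan would need Irdsel, Dortor, and Ondwyn (Rule 1), but Irdsel is never earned.

No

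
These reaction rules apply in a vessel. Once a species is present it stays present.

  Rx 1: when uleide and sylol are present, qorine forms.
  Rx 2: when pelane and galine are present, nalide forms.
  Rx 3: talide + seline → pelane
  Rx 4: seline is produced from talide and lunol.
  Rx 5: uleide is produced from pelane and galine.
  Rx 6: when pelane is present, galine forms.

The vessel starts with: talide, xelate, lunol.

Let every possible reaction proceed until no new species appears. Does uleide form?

Yes

talide and lunol present → seline forms (Rx 4).
talide and seline present → pelane forms (Rx 3).
pelane present → galine forms (Rx 6).
pelane and galine present → uleide forms (Rx 5).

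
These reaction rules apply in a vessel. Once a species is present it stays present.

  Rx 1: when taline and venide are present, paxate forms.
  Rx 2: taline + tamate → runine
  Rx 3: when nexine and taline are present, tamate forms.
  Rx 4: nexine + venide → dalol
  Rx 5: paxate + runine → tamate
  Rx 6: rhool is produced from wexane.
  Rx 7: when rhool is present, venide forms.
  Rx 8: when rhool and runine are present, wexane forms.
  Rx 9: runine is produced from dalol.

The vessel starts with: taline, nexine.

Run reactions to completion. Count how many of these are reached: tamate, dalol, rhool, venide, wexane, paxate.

nexine and taline present → tamate forms (Rx 3).
tamate: reached.
dalol would need nexine and venide (Rx 4), but venide never forms.
rhool would need wexane (Rx 6), but wexane never forms.
venide would need rhool (Rx 7), but rhool never forms.
wexane would need rhool and runine (Rx 8), but rhool never forms.
paxate would need taline and venide (Rx 1), but venide never forms.
Reached: tamate — 1 of the 6.

1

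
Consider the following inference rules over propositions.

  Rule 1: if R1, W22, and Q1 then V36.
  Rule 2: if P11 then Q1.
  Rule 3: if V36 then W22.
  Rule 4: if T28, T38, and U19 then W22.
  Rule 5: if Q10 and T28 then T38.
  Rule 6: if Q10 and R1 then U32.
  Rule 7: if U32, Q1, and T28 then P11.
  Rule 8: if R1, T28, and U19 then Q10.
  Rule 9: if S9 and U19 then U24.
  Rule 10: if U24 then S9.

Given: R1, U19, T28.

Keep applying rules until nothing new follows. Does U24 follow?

No

U24 would need S9 and U19 (Rule 9), but S9 is never established.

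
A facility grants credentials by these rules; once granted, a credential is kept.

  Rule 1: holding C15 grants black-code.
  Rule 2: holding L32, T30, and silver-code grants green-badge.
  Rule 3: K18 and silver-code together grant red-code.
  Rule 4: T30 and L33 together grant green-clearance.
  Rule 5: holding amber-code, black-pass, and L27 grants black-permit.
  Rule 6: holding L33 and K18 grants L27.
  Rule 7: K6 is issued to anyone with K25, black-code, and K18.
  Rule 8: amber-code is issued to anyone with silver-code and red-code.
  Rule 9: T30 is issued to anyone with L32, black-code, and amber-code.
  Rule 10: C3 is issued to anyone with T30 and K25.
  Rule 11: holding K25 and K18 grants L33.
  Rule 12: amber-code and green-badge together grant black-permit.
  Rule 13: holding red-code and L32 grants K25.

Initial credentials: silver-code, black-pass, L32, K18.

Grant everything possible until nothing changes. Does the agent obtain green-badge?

No

green-badge would need L32, T30, and silver-code (Rule 2), but T30 is never granted.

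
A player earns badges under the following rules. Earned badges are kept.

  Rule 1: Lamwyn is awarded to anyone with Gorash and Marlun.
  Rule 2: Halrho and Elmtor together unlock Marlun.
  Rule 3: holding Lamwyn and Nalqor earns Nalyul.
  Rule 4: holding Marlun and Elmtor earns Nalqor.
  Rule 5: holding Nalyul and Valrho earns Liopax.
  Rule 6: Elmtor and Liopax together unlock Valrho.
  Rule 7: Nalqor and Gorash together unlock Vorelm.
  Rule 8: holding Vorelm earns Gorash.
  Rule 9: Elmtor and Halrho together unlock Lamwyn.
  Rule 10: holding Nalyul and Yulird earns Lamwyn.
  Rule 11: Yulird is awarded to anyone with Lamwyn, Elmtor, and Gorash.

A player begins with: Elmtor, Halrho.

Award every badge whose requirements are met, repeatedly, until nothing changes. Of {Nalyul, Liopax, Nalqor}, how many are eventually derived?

2

With Elmtor and Halrho, Lamwyn is earned (Rule 9).
With Halrho and Elmtor, Marlun is earned (Rule 2).
With Marlun and Elmtor, Nalqor is earned (Rule 4).
With Lamwyn and Nalqor, Nalyul is earned (Rule 3).
Nalyul: reached.
Liopax would need Nalyul and Valrho (Rule 5), but Valrho is never earned.
Nalqor: reached.
Reached: Nalyul and Nalqor — 2 of the 3.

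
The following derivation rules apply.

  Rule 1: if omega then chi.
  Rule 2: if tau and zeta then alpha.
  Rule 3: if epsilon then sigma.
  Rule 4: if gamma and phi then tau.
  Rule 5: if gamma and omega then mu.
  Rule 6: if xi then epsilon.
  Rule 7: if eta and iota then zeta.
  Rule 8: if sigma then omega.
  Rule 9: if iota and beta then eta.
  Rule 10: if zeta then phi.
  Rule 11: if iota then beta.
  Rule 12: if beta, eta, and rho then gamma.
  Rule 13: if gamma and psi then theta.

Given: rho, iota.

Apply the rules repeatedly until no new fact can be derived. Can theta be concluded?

No

theta would need gamma and psi (Rule 13), but psi is never established.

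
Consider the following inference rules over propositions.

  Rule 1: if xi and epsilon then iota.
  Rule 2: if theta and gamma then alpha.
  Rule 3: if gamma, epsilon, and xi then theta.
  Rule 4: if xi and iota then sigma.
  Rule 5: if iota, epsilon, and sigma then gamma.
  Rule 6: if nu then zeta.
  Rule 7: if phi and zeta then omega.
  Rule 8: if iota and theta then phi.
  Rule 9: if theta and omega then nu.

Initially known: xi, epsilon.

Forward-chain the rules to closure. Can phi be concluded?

Yes

xi and epsilon hold, so iota follows (Rule 1).
xi and iota hold, so sigma follows (Rule 4).
iota, epsilon, and sigma hold, so gamma follows (Rule 5).
gamma, epsilon, and xi hold, so theta follows (Rule 3).
iota and theta hold, so phi follows (Rule 8).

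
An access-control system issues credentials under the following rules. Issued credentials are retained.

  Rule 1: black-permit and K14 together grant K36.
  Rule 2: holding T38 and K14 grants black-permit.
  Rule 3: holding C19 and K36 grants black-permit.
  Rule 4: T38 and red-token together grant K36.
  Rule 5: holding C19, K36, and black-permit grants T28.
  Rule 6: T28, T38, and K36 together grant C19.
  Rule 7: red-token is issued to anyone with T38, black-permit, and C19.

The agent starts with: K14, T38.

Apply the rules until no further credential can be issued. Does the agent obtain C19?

C19 would need T28, T38, and K36 (Rule 6), but T28 is never granted.

No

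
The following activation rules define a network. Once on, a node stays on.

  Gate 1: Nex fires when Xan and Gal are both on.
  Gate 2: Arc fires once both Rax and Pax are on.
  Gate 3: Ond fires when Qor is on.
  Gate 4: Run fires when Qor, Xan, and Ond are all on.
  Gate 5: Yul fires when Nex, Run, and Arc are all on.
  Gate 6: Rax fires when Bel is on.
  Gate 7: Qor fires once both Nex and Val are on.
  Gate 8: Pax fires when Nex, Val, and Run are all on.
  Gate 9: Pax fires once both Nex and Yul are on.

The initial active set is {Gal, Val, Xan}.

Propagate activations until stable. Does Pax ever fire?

Xan and Gal are on, so Nex fires (Gate 1).
Nex and Val are on, so Qor fires (Gate 7).
Gate 3: Qor on → Ond on.
Gate 4: Qor, Xan, and Ond on → Run on.
Gate 8: Nex, Val, and Run on → Pax on.

Yes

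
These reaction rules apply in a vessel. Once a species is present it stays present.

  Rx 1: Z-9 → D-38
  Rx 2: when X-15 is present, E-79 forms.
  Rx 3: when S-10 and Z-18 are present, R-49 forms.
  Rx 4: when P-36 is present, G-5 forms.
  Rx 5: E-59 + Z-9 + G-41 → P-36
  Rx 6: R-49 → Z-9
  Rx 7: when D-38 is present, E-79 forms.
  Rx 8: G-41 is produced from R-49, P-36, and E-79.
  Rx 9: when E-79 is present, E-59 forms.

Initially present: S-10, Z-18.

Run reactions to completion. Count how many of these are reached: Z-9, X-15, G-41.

S-10 and Z-18 present → R-49 forms (Rx 3).
R-49 present → Z-9 forms (Rx 6).
Z-9: reached.
No rule produces X-15, and it is not given.
G-41 would need R-49, P-36, and E-79 (Rx 8), but P-36 never forms.
Reached: Z-9 — 1 of the 3.

1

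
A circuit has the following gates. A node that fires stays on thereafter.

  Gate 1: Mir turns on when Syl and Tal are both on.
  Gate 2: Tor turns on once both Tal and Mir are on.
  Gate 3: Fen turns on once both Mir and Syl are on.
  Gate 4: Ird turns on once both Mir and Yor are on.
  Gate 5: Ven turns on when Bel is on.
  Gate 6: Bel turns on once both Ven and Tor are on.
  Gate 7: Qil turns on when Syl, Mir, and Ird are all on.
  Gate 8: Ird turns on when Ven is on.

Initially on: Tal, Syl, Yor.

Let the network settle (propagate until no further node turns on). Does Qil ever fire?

Gate 1: Syl and Tal on → Mir on.
Mir and Yor are on, so Ird turns on (Gate 4).
Syl, Mir, and Ird are on, so Qil turns on (Gate 7).

Yes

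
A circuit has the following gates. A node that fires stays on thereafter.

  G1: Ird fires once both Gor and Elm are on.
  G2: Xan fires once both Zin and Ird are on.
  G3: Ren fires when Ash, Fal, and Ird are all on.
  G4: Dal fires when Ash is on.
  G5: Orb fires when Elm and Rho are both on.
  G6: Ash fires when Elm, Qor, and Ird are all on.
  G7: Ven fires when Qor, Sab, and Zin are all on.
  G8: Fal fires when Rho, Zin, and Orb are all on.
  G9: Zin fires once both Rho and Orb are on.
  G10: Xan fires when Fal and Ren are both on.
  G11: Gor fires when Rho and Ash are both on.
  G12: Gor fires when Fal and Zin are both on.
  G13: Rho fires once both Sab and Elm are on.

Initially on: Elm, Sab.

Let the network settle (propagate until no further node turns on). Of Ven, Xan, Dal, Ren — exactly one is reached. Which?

Xan

Sab and Elm are on, so Rho fires (G13).
Elm and Rho are on, so Orb fires (G5).
Rho and Orb are on, so Zin fires (G9).
G8: Rho, Zin, and Orb on → Fal on.
Fal and Zin are on, so Gor fires (G12).
G1: Gor and Elm on → Ird on.
Zin and Ird are on, so Xan fires (G2).
Ven would need Qor, Sab, and Zin (G7), but Qor never turns on. Ren would need Ash, Fal, and Ird (G3), but Ash never turns on. Dal would need Ash (G4), but Ash never turns on.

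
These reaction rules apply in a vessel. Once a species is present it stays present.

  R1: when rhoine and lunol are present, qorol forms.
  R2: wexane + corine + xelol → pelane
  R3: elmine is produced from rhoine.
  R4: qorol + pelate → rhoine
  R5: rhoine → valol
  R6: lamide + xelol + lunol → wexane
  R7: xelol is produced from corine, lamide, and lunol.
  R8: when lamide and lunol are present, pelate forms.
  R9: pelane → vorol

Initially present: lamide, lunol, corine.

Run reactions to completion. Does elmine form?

No

elmine would need rhoine (R3), but rhoine never forms.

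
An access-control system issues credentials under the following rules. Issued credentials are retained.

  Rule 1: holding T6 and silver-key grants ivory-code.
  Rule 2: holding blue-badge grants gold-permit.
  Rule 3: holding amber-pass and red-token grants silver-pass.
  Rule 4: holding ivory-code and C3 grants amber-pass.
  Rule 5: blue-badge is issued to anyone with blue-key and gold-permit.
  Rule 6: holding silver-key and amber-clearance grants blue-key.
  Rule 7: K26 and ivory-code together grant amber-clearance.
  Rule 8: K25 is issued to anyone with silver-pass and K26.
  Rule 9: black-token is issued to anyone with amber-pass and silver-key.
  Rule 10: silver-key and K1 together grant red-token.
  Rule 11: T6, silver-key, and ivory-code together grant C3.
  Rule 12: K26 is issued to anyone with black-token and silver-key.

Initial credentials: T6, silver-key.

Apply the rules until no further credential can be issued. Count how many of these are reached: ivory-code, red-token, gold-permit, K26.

2

Holding T6 and silver-key grants ivory-code (Rule 1).
Holding T6, silver-key, and ivory-code grants C3 (Rule 11).
Holding ivory-code and C3 grants amber-pass (Rule 4).
Holding amber-pass and silver-key grants black-token (Rule 9).
Holding black-token and silver-key grants K26 (Rule 12).
ivory-code: reached.
red-token would need silver-key and K1 (Rule 10), but K1 is never granted.
gold-permit would need blue-badge (Rule 2), but blue-badge is never granted.
K26: reached.
Reached: ivory-code and K26 — 2 of the 4.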